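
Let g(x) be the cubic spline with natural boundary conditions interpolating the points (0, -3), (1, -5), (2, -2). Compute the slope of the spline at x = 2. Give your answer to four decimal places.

4.2500

With m_i denoting the second derivative at x_i, h_i = 1, 1, and Δ_i = (y_(i+1) − y_i)/h_i = -2, 3:
  1·m_0 + 4·m_1 + 1·m_2 = 6(Δ_1 - Δ_0) = 30
Natural end conditions: m_0 = m_2 = 0.
Solving: m_0 = 0, m_1 = 15/2, m_2 = 0.
On [1, 2], g'(x) = b_1 + 2c_1·(x - 1) + 3d_1·(x - 1)² with b_1 = Δ_1 - h_1(2m_1 + m_2)/6 = 1/2, c_1 = m_1/2 = 15/4, d_1 = (m_2 - m_1)/(6h_1) = -5/4. So g'(2) = 17/4.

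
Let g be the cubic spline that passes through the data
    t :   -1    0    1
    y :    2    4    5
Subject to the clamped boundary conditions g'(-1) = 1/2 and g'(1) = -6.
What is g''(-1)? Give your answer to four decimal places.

2.7500

With M_i denoting the second derivative at x_i, h_i = 1, 1, and Δ_i = (y_(i+1) − y_i)/h_i = 2, 1:
  1·M_0 + 4·M_1 + 1·M_2 = 6(Δ_1 - Δ_0) = -6
Clamped end conditions give two more equations: 2h_0·M_0 + h_0·M_1 = 6(Δ_0 - g'(-1)) = 9 and h_1·M_1 + 2h_1·M_2 = 6(g'(1) - Δ_1) = -42.
Hence M_0 = 11/4, M_1 = 7/2, M_2 = -91/4.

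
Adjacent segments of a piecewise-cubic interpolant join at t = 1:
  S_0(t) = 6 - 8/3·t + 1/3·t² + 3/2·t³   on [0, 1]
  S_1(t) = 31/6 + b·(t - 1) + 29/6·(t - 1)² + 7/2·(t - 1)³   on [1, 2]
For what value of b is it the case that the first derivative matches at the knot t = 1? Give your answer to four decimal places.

S_0'(t) = -8/3 + 2/3·t + 9/2·t², so S_0'(1) = 5/2. On the right, S_1'(1) = b, so b = 5/2.

2.5000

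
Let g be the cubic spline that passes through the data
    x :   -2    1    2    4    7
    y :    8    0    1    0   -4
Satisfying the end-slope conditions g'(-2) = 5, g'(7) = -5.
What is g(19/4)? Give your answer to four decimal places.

-0.1744

With M_i denoting the second derivative at x_i, h_i = 3, 1, 2, 3, and Δ_i = (y_(i+1) − y_i)/h_i = -8/3, 1, -1/2, -4/3:
  3·M_0 + 8·M_1 + 1·M_2 = 6(Δ_1 - Δ_0) = 22
  1·M_1 + 6·M_2 + 2·M_3 = 6(Δ_2 - Δ_1) = -9
  2·M_2 + 10·M_3 + 3·M_4 = 6(Δ_3 - Δ_2) = -5
Clamped end conditions give two more equations: 2h_0·M_0 + h_0·M_1 = 6(Δ_0 - g'(-2)) = -46 and h_3·M_3 + 2h_3·M_4 = 6(g'(7) - Δ_3) = -22.
Hence M_0 = -4505/396, M_1 = 1469/198, M_2 = -1277/396, M_3 = 145/99, M_4 = -871/198.
On [4, 7], g(x) = 0 - 79/132·(x - 4) + 145/198·(x - 4)² - 43/132·(x - 4)³.
With (x - 4) = 3/4: g(19/4) = -491/2816.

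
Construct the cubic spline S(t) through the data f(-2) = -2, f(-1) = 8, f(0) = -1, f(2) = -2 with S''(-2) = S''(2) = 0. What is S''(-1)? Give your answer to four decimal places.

-31.9565

Let σ_i = S''(x_i). Step sizes h_i = 1, 1, 2; slopes of the chords Δ_i = (y_(i+1) - y_i)/h_i = 10, -9, -1/2.
  1·σ_0 + 4·σ_1 + 1·σ_2 = 6(Δ_1 - Δ_0) = -114
  1·σ_1 + 6·σ_2 + 2·σ_3 = 6(Δ_2 - Δ_1) = 51
Natural end conditions: σ_0 = σ_3 = 0.
Solving: σ_0 = 0, σ_1 = -735/23, σ_2 = 318/23, σ_3 = 0.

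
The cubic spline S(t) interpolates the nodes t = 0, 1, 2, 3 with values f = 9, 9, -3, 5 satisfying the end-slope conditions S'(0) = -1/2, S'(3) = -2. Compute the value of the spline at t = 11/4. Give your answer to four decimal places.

4.0172

Put σ_i = S'' at the i-th knot. Here h = (1, 1, 1) and Δ = (0, -12, 8), so the interior equations h_(i-1)·σ_(i-1) + 2(h_(i-1)+h_i)·σ_i + h_i·σ_(i+1) = 6(Δ_i − Δ_(i-1)) read
  1·σ_0 + 4·σ_1 + 1·σ_2 = 6(Δ_1 - Δ_0) = -72
  1·σ_1 + 4·σ_2 + 1·σ_3 = 6(Δ_2 - Δ_1) = 120
Clamped end conditions give two more equations: 2h_0·σ_0 + h_0·σ_1 = 6(Δ_0 - S'(0)) = 3 and h_2·σ_2 + 2h_2·σ_3 = 6(S'(3) - Δ_2) = -60.
Solving: σ_0 = 98/5, σ_1 = -181/5, σ_2 = 266/5, σ_3 = -283/5.
On [2, 3], S(t) = -3 - 3/10·(t - 2) + 133/5·(t - 2)² - 183/10·(t - 2)³.
With (t - 2) = 3/4: S(11/4) = 2571/640.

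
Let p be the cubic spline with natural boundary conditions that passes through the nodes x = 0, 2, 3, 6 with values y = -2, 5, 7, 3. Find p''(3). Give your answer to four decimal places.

-2.3617

Put σ_i = p'' at the i-th knot. Here h = (2, 1, 3) and Δ = (7/2, 2, -4/3), so the interior equations h_(i-1)·σ_(i-1) + 2(h_(i-1)+h_i)·σ_i + h_i·σ_(i+1) = 6(Δ_i − Δ_(i-1)) read
  2·σ_0 + 6·σ_1 + 1·σ_2 = 6(Δ_1 - Δ_0) = -9
  1·σ_1 + 8·σ_2 + 3·σ_3 = 6(Δ_2 - Δ_1) = -20
Natural end conditions: σ_0 = σ_3 = 0.
Forward elimination and back-substitution give σ_0 = 0, σ_1 = -52/47, σ_2 = -111/47, σ_3 = 0.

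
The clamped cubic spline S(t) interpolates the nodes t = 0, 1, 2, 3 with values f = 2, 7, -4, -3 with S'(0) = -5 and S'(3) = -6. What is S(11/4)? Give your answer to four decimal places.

Write M_i for S''(x_i). With h_i = 1, 1, 1 and divided differences Δ_i = 5, -11, 1, the continuity of S' gives the tridiagonal system
  1·M_0 + 4·M_1 + 1·M_2 = 6(Δ_1 - Δ_0) = -96
  1·M_1 + 4·M_2 + 1·M_3 = 6(Δ_2 - Δ_1) = 72
Clamped end conditions give two more equations: 2h_0·M_0 + h_0·M_1 = 6(Δ_0 - S'(0)) = 60 and h_2·M_2 + 2h_2·M_3 = 6(S'(3) - Δ_2) = -42.
Forward elimination and back-substitution give M_0 = 806/15, M_1 = -712/15, M_2 = 602/15, M_3 = -616/15.
On [2, 3], S(t) = -4 - 83/15·(t - 2) + 301/15·(t - 2)² - 203/15·(t - 2)³.
With (t - 2) = 3/4: S(11/4) = -823/320.

-2.5719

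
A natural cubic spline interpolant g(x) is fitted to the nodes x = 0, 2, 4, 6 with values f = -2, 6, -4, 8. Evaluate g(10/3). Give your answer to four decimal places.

-1.4272

With m_i denoting the second derivative at x_i, h_i = 2, 2, 2, and Δ_i = (y_(i+1) − y_i)/h_i = 4, -5, 6:
  2·m_0 + 8·m_1 + 2·m_2 = 6(Δ_1 - Δ_0) = -54
  2·m_1 + 8·m_2 + 2·m_3 = 6(Δ_2 - Δ_1) = 66
Natural end conditions: m_0 = m_3 = 0.
Forward elimination and back-substitution give m_0 = 0, m_1 = -47/5, m_2 = 53/5, m_3 = 0.
On [2, 4], g(x) = 6 - 34/15·(x - 2) - 47/10·(x - 2)² + 5/3·(x - 2)³.
With (x - 2) = 4/3: g(10/3) = -578/405.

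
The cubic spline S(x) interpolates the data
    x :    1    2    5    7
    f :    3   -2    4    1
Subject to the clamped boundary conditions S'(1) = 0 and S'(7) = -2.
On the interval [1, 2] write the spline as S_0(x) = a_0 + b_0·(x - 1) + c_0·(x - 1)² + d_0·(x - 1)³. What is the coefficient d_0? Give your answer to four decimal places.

4.9423

With M_i denoting the second derivative at x_i, h_i = 1, 3, 2, and Δ_i = (y_(i+1) − y_i)/h_i = -5, 2, -3/2:
  1·M_0 + 8·M_1 + 3·M_2 = 6(Δ_1 - Δ_0) = 42
  3·M_1 + 10·M_2 + 2·M_3 = 6(Δ_2 - Δ_1) = -21
Clamped end conditions give two more equations: 2h_0·M_0 + h_0·M_1 = 6(Δ_0 - S'(1)) = -30 and h_2·M_2 + 2h_2·M_3 = 6(S'(7) - Δ_2) = -3.
Solving the tridiagonal system: M_0 = -517/26, M_1 = 127/13, M_2 = -141/26, M_3 = 51/26.
On [1, 2], with S_0(x) = a_0 + b_0·(x - 1) + c_0·(x - 1)² + d_0·(x - 1)³: c_0 = M_0/2 = -517/52, d_0 = (M_1 - M_0)/(6h_0) = 257/52, b_0 = Δ_0 - h_0(2M_0 + M_1)/6 = 0.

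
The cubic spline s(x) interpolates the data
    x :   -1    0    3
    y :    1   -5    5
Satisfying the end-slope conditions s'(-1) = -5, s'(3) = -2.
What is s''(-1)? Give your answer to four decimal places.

With m_i denoting the second derivative at x_i, h_i = 1, 3, and Δ_i = (y_(i+1) − y_i)/h_i = -6, 10/3:
  1·m_0 + 8·m_1 + 3·m_2 = 6(Δ_1 - Δ_0) = 56
Clamped end conditions give two more equations: 2h_0·m_0 + h_0·m_1 = 6(Δ_0 - s'(-1)) = -6 and h_1·m_1 + 2h_1·m_2 = 6(s'(3) - Δ_1) = -32.
Hence m_0 = -37/4, m_1 = 25/2, m_2 = -139/12.

-9.2500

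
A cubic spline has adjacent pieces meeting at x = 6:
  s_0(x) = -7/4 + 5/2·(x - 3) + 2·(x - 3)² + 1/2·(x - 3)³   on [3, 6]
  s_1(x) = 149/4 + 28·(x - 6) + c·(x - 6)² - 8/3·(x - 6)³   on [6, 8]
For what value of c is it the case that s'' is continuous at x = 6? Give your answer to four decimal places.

s_0''(x) = 4 + 3·(x - 3), so s_0''(6) = 13. On the right, s_1''(6) = 2c, so c = 13/2.

6.5000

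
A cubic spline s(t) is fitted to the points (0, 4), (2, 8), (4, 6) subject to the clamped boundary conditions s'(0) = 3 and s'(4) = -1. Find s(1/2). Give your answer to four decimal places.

Let M_i = s''(x_i). Step sizes h_i = 2, 2; slopes of the chords Δ_i = (y_(i+1) - y_i)/h_i = 2, -1.
  2·M_0 + 8·M_1 + 2·M_2 = 6(Δ_1 - Δ_0) = -18
Clamped end conditions give two more equations: 2h_0·M_0 + h_0·M_1 = 6(Δ_0 - s'(0)) = -6 and h_1·M_1 + 2h_1·M_2 = 6(s'(4) - Δ_1) = 0.
Solving the tridiagonal system: M_0 = -1/4, M_1 = -5/2, M_2 = 5/4.
On [0, 2], s(t) = 4 + 3·t - 1/8·t² - 3/16·t³.
With t = 1/2: s(1/2) = 697/128.

5.4453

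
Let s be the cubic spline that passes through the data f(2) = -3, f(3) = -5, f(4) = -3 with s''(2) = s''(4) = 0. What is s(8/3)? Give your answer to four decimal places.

-4.7037

Let m_i = s''(x_i). Step sizes h_i = 1, 1; slopes of the chords Δ_i = (y_(i+1) - y_i)/h_i = -2, 2.
  1·m_0 + 4·m_1 + 1·m_2 = 6(Δ_1 - Δ_0) = 24
Natural end conditions: m_0 = m_2 = 0.
Solving the tridiagonal system: m_0 = 0, m_1 = 6, m_2 = 0.
On [2, 3], s(t) = -3 - 3·(t - 2) + 0·(t - 2)² + 1·(t - 2)³.
With (t - 2) = 2/3: s(8/3) = -127/27.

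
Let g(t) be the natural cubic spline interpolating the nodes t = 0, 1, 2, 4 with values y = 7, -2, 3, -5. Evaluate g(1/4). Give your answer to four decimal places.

3.8023

With σ_i denoting the second derivative at x_i, h_i = 1, 1, 2, and Δ_i = (y_(i+1) − y_i)/h_i = -9, 5, -4:
  1·σ_0 + 4·σ_1 + 1·σ_2 = 6(Δ_1 - Δ_0) = 84
  1·σ_1 + 6·σ_2 + 2·σ_3 = 6(Δ_2 - Δ_1) = -54
Natural end conditions: σ_0 = σ_3 = 0.
Hence σ_0 = 0, σ_1 = 558/23, σ_2 = -300/23, σ_3 = 0.
On [0, 1], g(t) = 7 - 300/23·t + 0·t² + 93/23·t³.
With t = 1/4: g(1/4) = 5597/1472.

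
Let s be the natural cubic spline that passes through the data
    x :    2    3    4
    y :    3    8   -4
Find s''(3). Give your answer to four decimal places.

Put m_i = s'' at the i-th knot. Here h = (1, 1) and Δ = (5, -12), so the interior equations h_(i-1)·m_(i-1) + 2(h_(i-1)+h_i)·m_i + h_i·m_(i+1) = 6(Δ_i − Δ_(i-1)) read
  1·m_0 + 4·m_1 + 1·m_2 = 6(Δ_1 - Δ_0) = -102
Natural end conditions: m_0 = m_2 = 0.
Forward elimination and back-substitution give m_0 = 0, m_1 = -51/2, m_2 = 0.

-25.5000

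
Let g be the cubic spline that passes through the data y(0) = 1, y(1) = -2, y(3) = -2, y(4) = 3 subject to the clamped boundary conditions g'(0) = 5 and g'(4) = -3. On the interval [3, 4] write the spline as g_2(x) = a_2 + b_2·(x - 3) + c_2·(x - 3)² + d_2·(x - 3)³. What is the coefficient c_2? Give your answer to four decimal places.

With σ_i denoting the second derivative at x_i, h_i = 1, 2, 1, and Δ_i = (y_(i+1) − y_i)/h_i = -3, 0, 5:
  1·σ_0 + 6·σ_1 + 2·σ_2 = 6(Δ_1 - Δ_0) = 18
  2·σ_1 + 6·σ_2 + 1·σ_3 = 6(Δ_2 - Δ_1) = 30
Clamped end conditions give two more equations: 2h_0·σ_0 + h_0·σ_1 = 6(Δ_0 - g'(0)) = -48 and h_2·σ_2 + 2h_2·σ_3 = 6(g'(4) - Δ_2) = -48.
Solving: σ_0 = -922/35, σ_1 = 164/35, σ_2 = 284/35, σ_3 = -982/35.
On [3, 4], with g_2(x) = a_2 + b_2·(x - 3) + c_2·(x - 3)² + d_2·(x - 3)³: c_2 = σ_2/2 = 142/35, d_2 = (σ_3 - σ_2)/(6h_2) = -211/35, b_2 = Δ_2 - h_2(2σ_2 + σ_3)/6 = 244/35.

4.0571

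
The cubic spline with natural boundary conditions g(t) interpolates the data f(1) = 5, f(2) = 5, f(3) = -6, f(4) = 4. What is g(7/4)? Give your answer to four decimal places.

6.4219

Put m_i = g'' at the i-th knot. Here h = (1, 1, 1) and Δ = (0, -11, 10), so the interior equations h_(i-1)·m_(i-1) + 2(h_(i-1)+h_i)·m_i + h_i·m_(i+1) = 6(Δ_i − Δ_(i-1)) read
  1·m_0 + 4·m_1 + 1·m_2 = 6(Δ_1 - Δ_0) = -66
  1·m_1 + 4·m_2 + 1·m_3 = 6(Δ_2 - Δ_1) = 126
Natural end conditions: m_0 = m_3 = 0.
Solving: m_0 = 0, m_1 = -26, m_2 = 38, m_3 = 0.
On [1, 2], g(t) = 5 + 13/3·(t - 1) + 0·(t - 1)² - 13/3·(t - 1)³.
With (t - 1) = 3/4: g(7/4) = 411/64.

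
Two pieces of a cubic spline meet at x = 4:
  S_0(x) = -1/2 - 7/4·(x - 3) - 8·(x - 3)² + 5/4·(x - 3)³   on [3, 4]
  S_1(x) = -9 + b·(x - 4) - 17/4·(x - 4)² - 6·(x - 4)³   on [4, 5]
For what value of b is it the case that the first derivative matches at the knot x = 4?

-14

S_0'(x) = -7/4 - 16·(x - 3) + 15/4·(x - 3)², so S_0'(4) = -14. On the right, S_1'(4) = b, so b = -14.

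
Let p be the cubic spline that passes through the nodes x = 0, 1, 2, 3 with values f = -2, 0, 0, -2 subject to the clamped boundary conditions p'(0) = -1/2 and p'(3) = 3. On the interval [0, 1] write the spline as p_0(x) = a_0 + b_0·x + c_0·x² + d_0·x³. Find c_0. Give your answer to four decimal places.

Put M_i = p'' at the i-th knot. Here h = (1, 1, 1) and Δ = (2, 0, -2), so the interior equations h_(i-1)·M_(i-1) + 2(h_(i-1)+h_i)·M_i + h_i·M_(i+1) = 6(Δ_i − Δ_(i-1)) read
  1·M_0 + 4·M_1 + 1·M_2 = 6(Δ_1 - Δ_0) = -12
  1·M_1 + 4·M_2 + 1·M_3 = 6(Δ_2 - Δ_1) = -12
Clamped end conditions give two more equations: 2h_0·M_0 + h_0·M_1 = 6(Δ_0 - p'(0)) = 15 and h_2·M_2 + 2h_2·M_3 = 6(p'(3) - Δ_2) = 30.
Hence M_0 = 28/3, M_1 = -11/3, M_2 = -20/3, M_3 = 55/3.
On [0, 1], with p_0(x) = a_0 + b_0·x + c_0·x² + d_0·x³: c_0 = M_0/2 = 14/3, d_0 = (M_1 - M_0)/(6h_0) = -13/6, b_0 = Δ_0 - h_0(2M_0 + M_1)/6 = -1/2.

4.6667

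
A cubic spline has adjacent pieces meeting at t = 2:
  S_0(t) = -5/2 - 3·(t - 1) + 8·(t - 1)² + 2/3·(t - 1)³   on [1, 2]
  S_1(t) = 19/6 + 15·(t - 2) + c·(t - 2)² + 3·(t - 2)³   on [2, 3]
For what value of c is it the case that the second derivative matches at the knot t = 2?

10

S_0''(t) = 16 + 4·(t - 1), so S_0''(2) = 20. On the right, S_1''(2) = 2c, so c = 10.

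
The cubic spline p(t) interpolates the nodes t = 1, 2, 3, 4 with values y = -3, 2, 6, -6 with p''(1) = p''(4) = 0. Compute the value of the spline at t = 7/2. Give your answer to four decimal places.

1.5750

With M_i denoting the second derivative at x_i, h_i = 1, 1, 1, and Δ_i = (y_(i+1) − y_i)/h_i = 5, 4, -12:
  1·M_0 + 4·M_1 + 1·M_2 = 6(Δ_1 - Δ_0) = -6
  1·M_1 + 4·M_2 + 1·M_3 = 6(Δ_2 - Δ_1) = -96
Natural end conditions: M_0 = M_3 = 0.
Forward elimination and back-substitution give M_0 = 0, M_1 = 24/5, M_2 = -126/5, M_3 = 0.
On [3, 4], p(t) = 6 - 18/5·(t - 3) - 63/5·(t - 3)² + 21/5·(t - 3)³.
With (t - 3) = 1/2: p(7/2) = 63/40.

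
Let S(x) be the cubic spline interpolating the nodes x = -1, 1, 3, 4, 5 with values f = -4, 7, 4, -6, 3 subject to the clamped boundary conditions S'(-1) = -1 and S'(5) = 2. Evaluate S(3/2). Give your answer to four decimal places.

9.4844

Write M_i for S''(x_i). With h_i = 2, 2, 1, 1 and divided differences Δ_i = 11/2, -3/2, -10, 9, the continuity of S' gives the tridiagonal system
  2·M_0 + 8·M_1 + 2·M_2 = 6(Δ_1 - Δ_0) = -42
  2·M_1 + 6·M_2 + 1·M_3 = 6(Δ_2 - Δ_1) = -51
  1·M_2 + 4·M_3 + 1·M_4 = 6(Δ_3 - Δ_2) = 114
Clamped end conditions give two more equations: 2h_0·M_0 + h_0·M_1 = 6(Δ_0 - S'(-1)) = 39 and h_3·M_3 + 2h_3·M_4 = 6(S'(5) - Δ_3) = -42.
Forward elimination and back-substitution give M_0 = 85/7, M_1 = -67/14, M_2 = -14, M_3 = 298/7, M_4 = -296/7.
On [1, 3], S(x) = 7 + 89/14·(x - 1) - 67/28·(x - 1)² - 43/56·(x - 1)³.
With (x - 1) = 1/2: S(3/2) = 607/64.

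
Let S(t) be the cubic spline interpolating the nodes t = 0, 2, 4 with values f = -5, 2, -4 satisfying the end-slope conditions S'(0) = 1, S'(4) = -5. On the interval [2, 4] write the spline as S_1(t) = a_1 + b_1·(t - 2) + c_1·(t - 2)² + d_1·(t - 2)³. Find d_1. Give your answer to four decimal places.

0.5938

Put m_i = S'' at the i-th knot. Here h = (2, 2) and Δ = (7/2, -3), so the interior equations h_(i-1)·m_(i-1) + 2(h_(i-1)+h_i)·m_i + h_i·m_(i+1) = 6(Δ_i − Δ_(i-1)) read
  2·m_0 + 8·m_1 + 2·m_2 = 6(Δ_1 - Δ_0) = -39
Clamped end conditions give two more equations: 2h_0·m_0 + h_0·m_1 = 6(Δ_0 - S'(0)) = 15 and h_1·m_1 + 2h_1·m_2 = 6(S'(4) - Δ_1) = -12.
Solving the tridiagonal system: m_0 = 57/8, m_1 = -27/4, m_2 = 3/8.
On [2, 4], with S_1(t) = a_1 + b_1·(t - 2) + c_1·(t - 2)² + d_1·(t - 2)³: c_1 = m_1/2 = -27/8, d_1 = (m_2 - m_1)/(6h_1) = 19/32, b_1 = Δ_1 - h_1(2m_1 + m_2)/6 = 11/8.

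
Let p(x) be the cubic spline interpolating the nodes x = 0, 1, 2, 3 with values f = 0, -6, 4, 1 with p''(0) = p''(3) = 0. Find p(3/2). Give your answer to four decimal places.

-1.2250

Let σ_i = p''(x_i). Step sizes h_i = 1, 1, 1; slopes of the chords Δ_i = (y_(i+1) - y_i)/h_i = -6, 10, -3.
  1·σ_0 + 4·σ_1 + 1·σ_2 = 6(Δ_1 - Δ_0) = 96
  1·σ_1 + 4·σ_2 + 1·σ_3 = 6(Δ_2 - Δ_1) = -78
Natural end conditions: σ_0 = σ_3 = 0.
Solving the tridiagonal system: σ_0 = 0, σ_1 = 154/5, σ_2 = -136/5, σ_3 = 0.
On [1, 2], p(x) = -6 + 64/15·(x - 1) + 77/5·(x - 1)² - 29/3·(x - 1)³.
With (x - 1) = 1/2: p(3/2) = -49/40.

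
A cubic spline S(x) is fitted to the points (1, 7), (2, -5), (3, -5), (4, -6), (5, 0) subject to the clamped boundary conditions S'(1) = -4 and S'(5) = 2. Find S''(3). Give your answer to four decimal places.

With m_i denoting the second derivative at x_i, h_i = 1, 1, 1, 1, and Δ_i = (y_(i+1) − y_i)/h_i = -12, 0, -1, 6:
  1·m_0 + 4·m_1 + 1·m_2 = 6(Δ_1 - Δ_0) = 72
  1·m_1 + 4·m_2 + 1·m_3 = 6(Δ_2 - Δ_1) = -6
  1·m_2 + 4·m_3 + 1·m_4 = 6(Δ_3 - Δ_2) = 42
Clamped end conditions give two more equations: 2h_0·m_0 + h_0·m_1 = 6(Δ_0 - S'(1)) = -48 and h_3·m_3 + 2h_3·m_4 = 6(S'(5) - Δ_3) = -24.
Hence m_0 = -159/4, m_1 = 63/2, m_2 = -57/4, m_3 = 39/2, m_4 = -87/4.

-14.2500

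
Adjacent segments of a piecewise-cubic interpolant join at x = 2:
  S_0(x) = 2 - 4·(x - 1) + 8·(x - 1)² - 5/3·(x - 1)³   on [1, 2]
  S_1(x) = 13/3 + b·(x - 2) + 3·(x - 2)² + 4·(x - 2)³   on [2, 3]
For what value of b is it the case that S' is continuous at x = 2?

7

S_0'(x) = -4 + 16·(x - 1) - 5·(x - 1)², so S_0'(2) = 7. On the right, S_1'(2) = b, so b = 7.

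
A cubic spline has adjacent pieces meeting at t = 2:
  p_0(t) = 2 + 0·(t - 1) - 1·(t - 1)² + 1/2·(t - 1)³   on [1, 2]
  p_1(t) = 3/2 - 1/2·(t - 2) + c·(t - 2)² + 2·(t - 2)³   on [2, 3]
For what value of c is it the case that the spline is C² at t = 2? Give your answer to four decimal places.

p_0''(t) = -2 + 3·(t - 1), so p_0''(2) = 1. On the right, p_1''(2) = 2c, so c = 1/2.

0.5000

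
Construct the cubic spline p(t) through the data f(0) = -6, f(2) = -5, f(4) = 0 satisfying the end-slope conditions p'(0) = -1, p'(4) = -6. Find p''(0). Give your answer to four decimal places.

-0.5000

Put M_i = p'' at the i-th knot. Here h = (2, 2) and Δ = (1/2, 5/2), so the interior equations h_(i-1)·M_(i-1) + 2(h_(i-1)+h_i)·M_i + h_i·M_(i+1) = 6(Δ_i − Δ_(i-1)) read
  2·M_0 + 8·M_1 + 2·M_2 = 6(Δ_1 - Δ_0) = 12
Clamped end conditions give two more equations: 2h_0·M_0 + h_0·M_1 = 6(Δ_0 - p'(0)) = 9 and h_1·M_1 + 2h_1·M_2 = 6(p'(4) - Δ_1) = -51.
Solving the tridiagonal system: M_0 = -1/2, M_1 = 11/2, M_2 = -31/2.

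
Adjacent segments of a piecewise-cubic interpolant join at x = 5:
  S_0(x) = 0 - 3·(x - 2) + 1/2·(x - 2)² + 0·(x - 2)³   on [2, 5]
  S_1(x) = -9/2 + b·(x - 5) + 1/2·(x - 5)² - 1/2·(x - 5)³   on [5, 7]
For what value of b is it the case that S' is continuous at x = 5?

S_0'(x) = -3 + 1·(x - 2) + 0·(x - 2)², so S_0'(5) = 0. On the right, S_1'(5) = b, so b = 0.

0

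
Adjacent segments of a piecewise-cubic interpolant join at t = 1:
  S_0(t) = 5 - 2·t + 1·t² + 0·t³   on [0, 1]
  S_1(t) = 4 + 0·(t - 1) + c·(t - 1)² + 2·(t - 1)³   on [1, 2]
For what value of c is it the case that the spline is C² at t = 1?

S_0''(t) = 2 + 0·t, so S_0''(1) = 2. On the right, S_1''(1) = 2c, so c = 1.

1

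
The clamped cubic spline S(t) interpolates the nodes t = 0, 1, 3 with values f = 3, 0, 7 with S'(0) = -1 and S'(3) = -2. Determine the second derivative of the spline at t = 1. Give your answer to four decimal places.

Put σ_i = S'' at the i-th knot. Here h = (1, 2) and Δ = (-3, 7/2), so the interior equations h_(i-1)·σ_(i-1) + 2(h_(i-1)+h_i)·σ_i + h_i·σ_(i+1) = 6(Δ_i − Δ_(i-1)) read
  1·σ_0 + 6·σ_1 + 2·σ_2 = 6(Δ_1 - Δ_0) = 39
Clamped end conditions give two more equations: 2h_0·σ_0 + h_0·σ_1 = 6(Δ_0 - S'(0)) = -12 and h_1·σ_1 + 2h_1·σ_2 = 6(S'(3) - Δ_1) = -33.
Solving: σ_0 = -77/6, σ_1 = 41/3, σ_2 = -181/12.

13.6667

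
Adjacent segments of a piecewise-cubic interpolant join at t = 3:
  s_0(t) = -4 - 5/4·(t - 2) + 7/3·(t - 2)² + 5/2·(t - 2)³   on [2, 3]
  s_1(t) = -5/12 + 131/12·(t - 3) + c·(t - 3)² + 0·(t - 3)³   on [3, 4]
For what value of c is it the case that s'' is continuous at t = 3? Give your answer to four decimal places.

s_0''(t) = 14/3 + 15·(t - 2), so s_0''(3) = 59/3. On the right, s_1''(3) = 2c, so c = 59/6.

9.8333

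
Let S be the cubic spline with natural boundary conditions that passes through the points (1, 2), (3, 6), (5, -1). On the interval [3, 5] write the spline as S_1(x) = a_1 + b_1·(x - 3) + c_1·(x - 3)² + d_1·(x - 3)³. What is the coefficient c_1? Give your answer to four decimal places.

Let σ_i = S''(x_i). Step sizes h_i = 2, 2; slopes of the chords Δ_i = (y_(i+1) - y_i)/h_i = 2, -7/2.
  2·σ_0 + 8·σ_1 + 2·σ_2 = 6(Δ_1 - Δ_0) = -33
Natural end conditions: σ_0 = σ_2 = 0.
Solving the tridiagonal system: σ_0 = 0, σ_1 = -33/8, σ_2 = 0.
On [3, 5], with S_1(x) = a_1 + b_1·(x - 3) + c_1·(x - 3)² + d_1·(x - 3)³: c_1 = σ_1/2 = -33/16, d_1 = (σ_2 - σ_1)/(6h_1) = 11/32, b_1 = Δ_1 - h_1(2σ_1 + σ_2)/6 = -3/4.

-2.0625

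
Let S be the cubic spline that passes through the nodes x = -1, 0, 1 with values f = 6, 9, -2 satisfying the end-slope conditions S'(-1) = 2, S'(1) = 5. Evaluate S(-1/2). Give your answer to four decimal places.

8.7188

With M_i denoting the second derivative at x_i, h_i = 1, 1, and Δ_i = (y_(i+1) − y_i)/h_i = 3, -11:
  1·M_0 + 4·M_1 + 1·M_2 = 6(Δ_1 - Δ_0) = -84
Clamped end conditions give two more equations: 2h_0·M_0 + h_0·M_1 = 6(Δ_0 - S'(-1)) = 6 and h_1·M_1 + 2h_1·M_2 = 6(S'(1) - Δ_1) = 96.
Solving the tridiagonal system: M_0 = 51/2, M_1 = -45, M_2 = 141/2.
On [-1, 0], S(x) = 6 + 2·(x + 1) + 51/4·(x + 1)² - 47/4·(x + 1)³.
With (x + 1) = 1/2: S(-1/2) = 279/32.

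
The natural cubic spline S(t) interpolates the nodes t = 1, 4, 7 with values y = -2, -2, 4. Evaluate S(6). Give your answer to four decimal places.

Put M_i = S'' at the i-th knot. Here h = (3, 3) and Δ = (0, 2), so the interior equations h_(i-1)·M_(i-1) + 2(h_(i-1)+h_i)·M_i + h_i·M_(i+1) = 6(Δ_i − Δ_(i-1)) read
  3·M_0 + 12·M_1 + 3·M_2 = 6(Δ_1 - Δ_0) = 12
Natural end conditions: M_0 = M_2 = 0.
Forward elimination and back-substitution give M_0 = 0, M_1 = 1, M_2 = 0.
On [4, 7], S(t) = -2 + 1·(t - 4) + 1/2·(t - 4)² - 1/18·(t - 4)³.
With (t - 4) = 2: S(6) = 14/9.

1.5556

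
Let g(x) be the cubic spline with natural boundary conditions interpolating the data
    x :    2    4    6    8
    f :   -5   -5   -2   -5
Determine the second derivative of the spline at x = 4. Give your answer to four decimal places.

1.8000

Let M_i = g''(x_i). Step sizes h_i = 2, 2, 2; slopes of the chords Δ_i = (y_(i+1) - y_i)/h_i = 0, 3/2, -3/2.
  2·M_0 + 8·M_1 + 2·M_2 = 6(Δ_1 - Δ_0) = 9
  2·M_1 + 8·M_2 + 2·M_3 = 6(Δ_2 - Δ_1) = -18
Natural end conditions: M_0 = M_3 = 0.
Hence M_0 = 0, M_1 = 9/5, M_2 = -27/10, M_3 = 0.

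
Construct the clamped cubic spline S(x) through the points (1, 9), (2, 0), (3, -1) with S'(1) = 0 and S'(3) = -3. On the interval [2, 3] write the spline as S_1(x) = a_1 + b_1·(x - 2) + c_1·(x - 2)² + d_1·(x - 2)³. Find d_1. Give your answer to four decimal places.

-7.7500

Put M_i = S'' at the i-th knot. Here h = (1, 1) and Δ = (-9, -1), so the interior equations h_(i-1)·M_(i-1) + 2(h_(i-1)+h_i)·M_i + h_i·M_(i+1) = 6(Δ_i − Δ_(i-1)) read
  1·M_0 + 4·M_1 + 1·M_2 = 6(Δ_1 - Δ_0) = 48
Clamped end conditions give two more equations: 2h_0·M_0 + h_0·M_1 = 6(Δ_0 - S'(1)) = -54 and h_1·M_1 + 2h_1·M_2 = 6(S'(3) - Δ_1) = -12.
Forward elimination and back-substitution give M_0 = -81/2, M_1 = 27, M_2 = -39/2.
On [2, 3], with S_1(x) = a_1 + b_1·(x - 2) + c_1·(x - 2)² + d_1·(x - 2)³: c_1 = M_1/2 = 27/2, d_1 = (M_2 - M_1)/(6h_1) = -31/4, b_1 = Δ_1 - h_1(2M_1 + M_2)/6 = -27/4.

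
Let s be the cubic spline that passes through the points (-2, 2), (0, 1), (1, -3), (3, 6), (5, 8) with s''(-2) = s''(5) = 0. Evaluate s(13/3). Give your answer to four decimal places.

8.4051

Put M_i = s'' at the i-th knot. Here h = (2, 1, 2, 2) and Δ = (-1/2, -4, 9/2, 1), so the interior equations h_(i-1)·M_(i-1) + 2(h_(i-1)+h_i)·M_i + h_i·M_(i+1) = 6(Δ_i − Δ_(i-1)) read
  2·M_0 + 6·M_1 + 1·M_2 = 6(Δ_1 - Δ_0) = -21
  1·M_1 + 6·M_2 + 2·M_3 = 6(Δ_2 - Δ_1) = 51
  2·M_2 + 8·M_3 + 2·M_4 = 6(Δ_3 - Δ_2) = -21
Natural end conditions: M_0 = M_4 = 0.
Forward elimination and back-substitution give M_0 = 0, M_1 = -687/128, M_2 = 717/64, M_3 = -1389/256, M_4 = 0.
On [3, 5], s(x) = 6 + 591/128·(x - 3) - 1389/512·(x - 3)² + 463/1024·(x - 3)³.
With (x - 3) = 4/3: s(13/3) = 3631/432.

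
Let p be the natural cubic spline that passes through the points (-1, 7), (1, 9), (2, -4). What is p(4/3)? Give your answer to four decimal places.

5.5309

Put M_i = p'' at the i-th knot. Here h = (2, 1) and Δ = (1, -13), so the interior equations h_(i-1)·M_(i-1) + 2(h_(i-1)+h_i)·M_i + h_i·M_(i+1) = 6(Δ_i − Δ_(i-1)) read
  2·M_0 + 6·M_1 + 1·M_2 = 6(Δ_1 - Δ_0) = -84
Natural end conditions: M_0 = M_2 = 0.
Solving the tridiagonal system: M_0 = 0, M_1 = -14, M_2 = 0.
On [1, 2], p(t) = 9 - 25/3·(t - 1) - 7·(t - 1)² + 7/3·(t - 1)³.
With (t - 1) = 1/3: p(4/3) = 448/81.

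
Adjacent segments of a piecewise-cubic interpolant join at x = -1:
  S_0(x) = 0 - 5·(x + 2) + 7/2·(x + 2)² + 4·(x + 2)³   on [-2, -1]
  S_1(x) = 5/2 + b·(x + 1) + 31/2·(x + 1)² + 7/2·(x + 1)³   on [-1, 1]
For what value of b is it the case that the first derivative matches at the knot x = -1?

S_0'(x) = -5 + 7·(x + 2) + 12·(x + 2)², so S_0'(-1) = 14. On the right, S_1'(-1) = b, so b = 14.

14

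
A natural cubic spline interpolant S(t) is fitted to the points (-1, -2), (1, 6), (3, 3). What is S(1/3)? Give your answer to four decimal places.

Let M_i = S''(x_i). Step sizes h_i = 2, 2; slopes of the chords Δ_i = (y_(i+1) - y_i)/h_i = 4, -3/2.
  2·M_0 + 8·M_1 + 2·M_2 = 6(Δ_1 - Δ_0) = -33
Natural end conditions: M_0 = M_2 = 0.
Solving: M_0 = 0, M_1 = -33/8, M_2 = 0.
On [-1, 1], S(t) = -2 + 43/8·(t + 1) + 0·(t + 1)² - 11/32·(t + 1)³.
With (t + 1) = 4/3: S(1/3) = 235/54.

4.3519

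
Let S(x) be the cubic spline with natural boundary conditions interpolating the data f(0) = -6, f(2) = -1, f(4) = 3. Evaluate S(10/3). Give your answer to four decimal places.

Write σ_i for S''(x_i). With h_i = 2, 2 and divided differences Δ_i = 5/2, 2, the continuity of S' gives the tridiagonal system
  2·σ_0 + 8·σ_1 + 2·σ_2 = 6(Δ_1 - Δ_0) = -3
Natural end conditions: σ_0 = σ_2 = 0.
Solving: σ_0 = 0, σ_1 = -3/8, σ_2 = 0.
On [2, 4], S(x) = -1 + 9/4·(x - 2) - 3/16·(x - 2)² + 1/32·(x - 2)³.
With (x - 2) = 4/3: S(10/3) = 47/27.

1.7407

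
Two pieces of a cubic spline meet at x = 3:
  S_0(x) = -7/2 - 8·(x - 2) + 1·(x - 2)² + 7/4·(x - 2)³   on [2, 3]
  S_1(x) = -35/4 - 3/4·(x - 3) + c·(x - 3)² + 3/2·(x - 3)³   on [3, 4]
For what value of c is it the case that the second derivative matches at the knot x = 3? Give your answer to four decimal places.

S_0''(x) = 2 + 21/2·(x - 2), so S_0''(3) = 25/2. On the right, S_1''(3) = 2c, so c = 25/4.

6.2500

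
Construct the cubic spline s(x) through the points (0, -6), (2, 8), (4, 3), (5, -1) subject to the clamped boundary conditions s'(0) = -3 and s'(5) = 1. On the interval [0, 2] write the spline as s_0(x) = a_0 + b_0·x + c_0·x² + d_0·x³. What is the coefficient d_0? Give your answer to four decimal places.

With m_i denoting the second derivative at x_i, h_i = 2, 2, 1, and Δ_i = (y_(i+1) − y_i)/h_i = 7, -5/2, -4:
  2·m_0 + 8·m_1 + 2·m_2 = 6(Δ_1 - Δ_0) = -57
  2·m_1 + 6·m_2 + 1·m_3 = 6(Δ_2 - Δ_1) = -9
Clamped end conditions give two more equations: 2h_0·m_0 + h_0·m_1 = 6(Δ_0 - s'(0)) = 60 and h_2·m_2 + 2h_2·m_3 = 6(s'(5) - Δ_2) = 30.
Hence m_0 = 977/46, m_1 = -287/23, m_2 = 4/23, m_3 = 343/23.
On [0, 2], with s_0(x) = a_0 + b_0·x + c_0·x² + d_0·x³: c_0 = m_0/2 = 977/92, d_0 = (m_1 - m_0)/(6h_0) = -517/184, b_0 = Δ_0 - h_0(2m_0 + m_1)/6 = -3.

-2.8098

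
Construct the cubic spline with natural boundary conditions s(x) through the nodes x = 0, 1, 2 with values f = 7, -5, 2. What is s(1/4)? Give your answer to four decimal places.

2.8867

With σ_i denoting the second derivative at x_i, h_i = 1, 1, and Δ_i = (y_(i+1) − y_i)/h_i = -12, 7:
  1·σ_0 + 4·σ_1 + 1·σ_2 = 6(Δ_1 - Δ_0) = 114
Natural end conditions: σ_0 = σ_2 = 0.
Hence σ_0 = 0, σ_1 = 57/2, σ_2 = 0.
On [0, 1], s(x) = 7 - 67/4·x + 0·x² + 19/4·x³.
With x = 1/4: s(1/4) = 739/256.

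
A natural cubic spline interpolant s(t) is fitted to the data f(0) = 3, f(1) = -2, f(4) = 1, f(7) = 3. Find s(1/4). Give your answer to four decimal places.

With M_i denoting the second derivative at x_i, h_i = 1, 3, 3, and Δ_i = (y_(i+1) − y_i)/h_i = -5, 1, 2/3:
  1·M_0 + 8·M_1 + 3·M_2 = 6(Δ_1 - Δ_0) = 36
  3·M_1 + 12·M_2 + 3·M_3 = 6(Δ_2 - Δ_1) = -2
Natural end conditions: M_0 = M_3 = 0.
Forward elimination and back-substitution give M_0 = 0, M_1 = 146/29, M_2 = -124/87, M_3 = 0.
On [0, 1], s(t) = 3 - 508/87·t + 0·t² + 73/87·t³.
With t = 1/4: s(1/4) = 2883/1856.

1.5533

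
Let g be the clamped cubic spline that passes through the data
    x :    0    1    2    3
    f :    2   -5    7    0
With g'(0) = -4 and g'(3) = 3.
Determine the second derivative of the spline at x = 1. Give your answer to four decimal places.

51.0667

Put m_i = g'' at the i-th knot. Here h = (1, 1, 1) and Δ = (-7, 12, -7), so the interior equations h_(i-1)·m_(i-1) + 2(h_(i-1)+h_i)·m_i + h_i·m_(i+1) = 6(Δ_i − Δ_(i-1)) read
  1·m_0 + 4·m_1 + 1·m_2 = 6(Δ_1 - Δ_0) = 114
  1·m_1 + 4·m_2 + 1·m_3 = 6(Δ_2 - Δ_1) = -114
Clamped end conditions give two more equations: 2h_0·m_0 + h_0·m_1 = 6(Δ_0 - g'(0)) = -18 and h_2·m_2 + 2h_2·m_3 = 6(g'(3) - Δ_2) = 60.
Forward elimination and back-substitution give m_0 = -518/15, m_1 = 766/15, m_2 = -836/15, m_3 = 868/15.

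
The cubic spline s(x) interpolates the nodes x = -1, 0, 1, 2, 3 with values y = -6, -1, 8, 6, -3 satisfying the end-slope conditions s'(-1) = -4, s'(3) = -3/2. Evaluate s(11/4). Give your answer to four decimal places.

With M_i denoting the second derivative at x_i, h_i = 1, 1, 1, 1, and Δ_i = (y_(i+1) − y_i)/h_i = 5, 9, -2, -9:
  1·M_0 + 4·M_1 + 1·M_2 = 6(Δ_1 - Δ_0) = 24
  1·M_1 + 4·M_2 + 1·M_3 = 6(Δ_2 - Δ_1) = -66
  1·M_2 + 4·M_3 + 1·M_4 = 6(Δ_3 - Δ_2) = -42
Clamped end conditions give two more equations: 2h_0·M_0 + h_0·M_1 = 6(Δ_0 - s'(-1)) = 54 and h_3·M_3 + 2h_3·M_4 = 6(s'(3) - Δ_3) = 45.
Hence M_0 = 1427/56, M_1 = 85/28, M_2 = -109/8, M_3 = -407/28, M_4 = 1667/56.
On [2, 3], s(x) = 6 - 1021/112·(x - 2) - 407/56·(x - 2)² + 827/112·(x - 2)³.
With (x - 2) = 3/4: s(11/4) = -12975/7168.

-1.8101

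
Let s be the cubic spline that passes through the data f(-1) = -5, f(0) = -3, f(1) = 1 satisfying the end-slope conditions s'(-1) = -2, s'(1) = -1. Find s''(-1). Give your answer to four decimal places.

9.5000

Write σ_i for s''(x_i). With h_i = 1, 1 and divided differences Δ_i = 2, 4, the continuity of s' gives the tridiagonal system
  1·σ_0 + 4·σ_1 + 1·σ_2 = 6(Δ_1 - Δ_0) = 12
Clamped end conditions give two more equations: 2h_0·σ_0 + h_0·σ_1 = 6(Δ_0 - s'(-1)) = 24 and h_1·σ_1 + 2h_1·σ_2 = 6(s'(1) - Δ_1) = -30.
Hence σ_0 = 19/2, σ_1 = 5, σ_2 = -35/2.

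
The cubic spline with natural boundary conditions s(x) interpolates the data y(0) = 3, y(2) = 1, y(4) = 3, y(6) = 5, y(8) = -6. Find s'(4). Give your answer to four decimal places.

2.0625

Put M_i = s'' at the i-th knot. Here h = (2, 2, 2, 2) and Δ = (-1, 1, 1, -11/2), so the interior equations h_(i-1)·M_(i-1) + 2(h_(i-1)+h_i)·M_i + h_i·M_(i+1) = 6(Δ_i − Δ_(i-1)) read
  2·M_0 + 8·M_1 + 2·M_2 = 6(Δ_1 - Δ_0) = 12
  2·M_1 + 8·M_2 + 2·M_3 = 6(Δ_2 - Δ_1) = 0
  2·M_2 + 8·M_3 + 2·M_4 = 6(Δ_3 - Δ_2) = -39
Natural end conditions: M_0 = M_4 = 0.
Hence M_0 = 0, M_1 = 141/112, M_2 = 27/28, M_3 = -573/112, M_4 = 0.
On [4, 6], s'(x) = b_2 + 2c_2·(x - 4) + 3d_2·(x - 4)² with b_2 = Δ_2 - h_2(2M_2 + M_3)/6 = 33/16, c_2 = M_2/2 = 27/56, d_2 = (M_3 - M_2)/(6h_2) = -227/448. So s'(4) = 33/16.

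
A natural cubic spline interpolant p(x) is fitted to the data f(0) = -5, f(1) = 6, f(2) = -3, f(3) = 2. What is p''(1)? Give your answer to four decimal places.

Let M_i = p''(x_i). Step sizes h_i = 1, 1, 1; slopes of the chords Δ_i = (y_(i+1) - y_i)/h_i = 11, -9, 5.
  1·M_0 + 4·M_1 + 1·M_2 = 6(Δ_1 - Δ_0) = -120
  1·M_1 + 4·M_2 + 1·M_3 = 6(Δ_2 - Δ_1) = 84
Natural end conditions: M_0 = M_3 = 0.
Solving the tridiagonal system: M_0 = 0, M_1 = -188/5, M_2 = 152/5, M_3 = 0.

-37.6000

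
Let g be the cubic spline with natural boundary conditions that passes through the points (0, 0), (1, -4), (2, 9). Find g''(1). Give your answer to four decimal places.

25.5000

Put M_i = g'' at the i-th knot. Here h = (1, 1) and Δ = (-4, 13), so the interior equations h_(i-1)·M_(i-1) + 2(h_(i-1)+h_i)·M_i + h_i·M_(i+1) = 6(Δ_i − Δ_(i-1)) read
  1·M_0 + 4·M_1 + 1·M_2 = 6(Δ_1 - Δ_0) = 102
Natural end conditions: M_0 = M_2 = 0.
Solving: M_0 = 0, M_1 = 51/2, M_2 = 0.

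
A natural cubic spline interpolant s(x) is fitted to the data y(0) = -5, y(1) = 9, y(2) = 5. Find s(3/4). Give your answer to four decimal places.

6.9766

With M_i denoting the second derivative at x_i, h_i = 1, 1, and Δ_i = (y_(i+1) − y_i)/h_i = 14, -4:
  1·M_0 + 4·M_1 + 1·M_2 = 6(Δ_1 - Δ_0) = -108
Natural end conditions: M_0 = M_2 = 0.
Forward elimination and back-substitution give M_0 = 0, M_1 = -27, M_2 = 0.
On [0, 1], s(x) = -5 + 37/2·x + 0·x² - 9/2·x³.
With x = 3/4: s(3/4) = 893/128.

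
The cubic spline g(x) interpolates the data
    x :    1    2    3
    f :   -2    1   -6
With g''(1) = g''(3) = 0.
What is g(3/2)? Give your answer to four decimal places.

0.4375

Put M_i = g'' at the i-th knot. Here h = (1, 1) and Δ = (3, -7), so the interior equations h_(i-1)·M_(i-1) + 2(h_(i-1)+h_i)·M_i + h_i·M_(i+1) = 6(Δ_i − Δ_(i-1)) read
  1·M_0 + 4·M_1 + 1·M_2 = 6(Δ_1 - Δ_0) = -60
Natural end conditions: M_0 = M_2 = 0.
Forward elimination and back-substitution give M_0 = 0, M_1 = -15, M_2 = 0.
On [1, 2], g(x) = -2 + 11/2·(x - 1) + 0·(x - 1)² - 5/2·(x - 1)³.
With (x - 1) = 1/2: g(3/2) = 7/16.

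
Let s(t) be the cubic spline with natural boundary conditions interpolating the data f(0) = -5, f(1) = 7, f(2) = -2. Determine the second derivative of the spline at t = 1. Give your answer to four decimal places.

Write σ_i for s''(x_i). With h_i = 1, 1 and divided differences Δ_i = 12, -9, the continuity of s' gives the tridiagonal system
  1·σ_0 + 4·σ_1 + 1·σ_2 = 6(Δ_1 - Δ_0) = -126
Natural end conditions: σ_0 = σ_2 = 0.
Hence σ_0 = 0, σ_1 = -63/2, σ_2 = 0.

-31.5000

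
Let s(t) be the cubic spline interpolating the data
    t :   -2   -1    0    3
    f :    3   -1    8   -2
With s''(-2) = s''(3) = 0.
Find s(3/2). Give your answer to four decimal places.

9.7863

With σ_i denoting the second derivative at x_i, h_i = 1, 1, 3, and Δ_i = (y_(i+1) − y_i)/h_i = -4, 9, -10/3:
  1·σ_0 + 4·σ_1 + 1·σ_2 = 6(Δ_1 - Δ_0) = 78
  1·σ_1 + 8·σ_2 + 3·σ_3 = 6(Δ_2 - Δ_1) = -74
Natural end conditions: σ_0 = σ_3 = 0.
Hence σ_0 = 0, σ_1 = 698/31, σ_2 = -374/31, σ_3 = 0.
On [0, 3], s(t) = 8 + 812/93·t - 187/31·t² + 187/279·t³.
With t = 3/2: s(3/2) = 2427/248.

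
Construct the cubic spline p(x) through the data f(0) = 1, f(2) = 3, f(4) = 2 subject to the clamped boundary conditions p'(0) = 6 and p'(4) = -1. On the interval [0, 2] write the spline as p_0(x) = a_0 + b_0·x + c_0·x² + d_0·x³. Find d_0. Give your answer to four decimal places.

Let M_i = p''(x_i). Step sizes h_i = 2, 2; slopes of the chords Δ_i = (y_(i+1) - y_i)/h_i = 1, -1/2.
  2·M_0 + 8·M_1 + 2·M_2 = 6(Δ_1 - Δ_0) = -9
Clamped end conditions give two more equations: 2h_0·M_0 + h_0·M_1 = 6(Δ_0 - p'(0)) = -30 and h_1·M_1 + 2h_1·M_2 = 6(p'(4) - Δ_1) = -3.
Forward elimination and back-substitution give M_0 = -65/8, M_1 = 5/4, M_2 = -11/8.
On [0, 2], with p_0(x) = a_0 + b_0·x + c_0·x² + d_0·x³: c_0 = M_0/2 = -65/16, d_0 = (M_1 - M_0)/(6h_0) = 25/32, b_0 = Δ_0 - h_0(2M_0 + M_1)/6 = 6.

0.7813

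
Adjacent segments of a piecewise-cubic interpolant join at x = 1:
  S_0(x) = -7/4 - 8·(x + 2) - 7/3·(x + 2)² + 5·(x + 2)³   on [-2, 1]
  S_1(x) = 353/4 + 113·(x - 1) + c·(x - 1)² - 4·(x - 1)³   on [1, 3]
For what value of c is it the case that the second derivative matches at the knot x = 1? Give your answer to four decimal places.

42.6667

S_0''(x) = -14/3 + 30·(x + 2), so S_0''(1) = 256/3. On the right, S_1''(1) = 2c, so c = 128/3.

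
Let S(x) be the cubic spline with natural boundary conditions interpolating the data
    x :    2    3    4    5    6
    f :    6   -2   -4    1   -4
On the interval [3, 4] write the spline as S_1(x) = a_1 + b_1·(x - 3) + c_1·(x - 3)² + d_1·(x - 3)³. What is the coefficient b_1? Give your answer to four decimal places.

-6.1429

Write M_i for S''(x_i). With h_i = 1, 1, 1, 1 and divided differences Δ_i = -8, -2, 5, -5, the continuity of S' gives the tridiagonal system
  1·M_0 + 4·M_1 + 1·M_2 = 6(Δ_1 - Δ_0) = 36
  1·M_1 + 4·M_2 + 1·M_3 = 6(Δ_2 - Δ_1) = 42
  1·M_2 + 4·M_3 + 1·M_4 = 6(Δ_3 - Δ_2) = -60
Natural end conditions: M_0 = M_4 = 0.
Solving the tridiagonal system: M_0 = 0, M_1 = 39/7, M_2 = 96/7, M_3 = -129/7, M_4 = 0.
On [3, 4], with S_1(x) = a_1 + b_1·(x - 3) + c_1·(x - 3)² + d_1·(x - 3)³: c_1 = M_1/2 = 39/14, d_1 = (M_2 - M_1)/(6h_1) = 19/14, b_1 = Δ_1 - h_1(2M_1 + M_2)/6 = -43/7.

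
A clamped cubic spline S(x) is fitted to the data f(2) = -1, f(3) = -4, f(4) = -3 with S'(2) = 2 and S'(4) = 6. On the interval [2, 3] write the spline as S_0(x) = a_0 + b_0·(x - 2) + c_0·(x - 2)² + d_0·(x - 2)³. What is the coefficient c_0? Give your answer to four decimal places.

With M_i denoting the second derivative at x_i, h_i = 1, 1, and Δ_i = (y_(i+1) − y_i)/h_i = -3, 1:
  1·M_0 + 4·M_1 + 1·M_2 = 6(Δ_1 - Δ_0) = 24
Clamped end conditions give two more equations: 2h_0·M_0 + h_0·M_1 = 6(Δ_0 - S'(2)) = -30 and h_1·M_1 + 2h_1·M_2 = 6(S'(4) - Δ_1) = 30.
Hence M_0 = -19, M_1 = 8, M_2 = 11.
On [2, 3], with S_0(x) = a_0 + b_0·(x - 2) + c_0·(x - 2)² + d_0·(x - 2)³: c_0 = M_0/2 = -19/2, d_0 = (M_1 - M_0)/(6h_0) = 9/2, b_0 = Δ_0 - h_0(2M_0 + M_1)/6 = 2.

-9.5000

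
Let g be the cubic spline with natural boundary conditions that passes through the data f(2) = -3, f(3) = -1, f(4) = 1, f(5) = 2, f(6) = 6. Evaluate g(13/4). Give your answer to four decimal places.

-0.4238

Write M_i for g''(x_i). With h_i = 1, 1, 1, 1 and divided differences Δ_i = 2, 2, 1, 4, the continuity of g' gives the tridiagonal system
  1·M_0 + 4·M_1 + 1·M_2 = 6(Δ_1 - Δ_0) = 0
  1·M_1 + 4·M_2 + 1·M_3 = 6(Δ_2 - Δ_1) = -6
  1·M_2 + 4·M_3 + 1·M_4 = 6(Δ_3 - Δ_2) = 18
Natural end conditions: M_0 = M_4 = 0.
Hence M_0 = 0, M_1 = 3/4, M_2 = -3, M_3 = 21/4, M_4 = 0.
On [3, 4], g(x) = -1 + 9/4·(x - 3) + 3/8·(x - 3)² - 5/8·(x - 3)³.
With (x - 3) = 1/4: g(13/4) = -217/512.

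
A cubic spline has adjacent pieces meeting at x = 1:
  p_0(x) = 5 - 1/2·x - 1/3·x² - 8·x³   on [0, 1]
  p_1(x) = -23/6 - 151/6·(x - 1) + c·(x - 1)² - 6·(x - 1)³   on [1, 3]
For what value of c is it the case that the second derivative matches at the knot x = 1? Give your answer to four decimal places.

-24.3333

p_0''(x) = -2/3 - 48·x, so p_0''(1) = -146/3. On the right, p_1''(1) = 2c, so c = -73/3.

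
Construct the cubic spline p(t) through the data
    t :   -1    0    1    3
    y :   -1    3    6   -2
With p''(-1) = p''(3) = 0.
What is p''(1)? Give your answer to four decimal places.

-7.0435

Put M_i = p'' at the i-th knot. Here h = (1, 1, 2) and Δ = (4, 3, -4), so the interior equations h_(i-1)·M_(i-1) + 2(h_(i-1)+h_i)·M_i + h_i·M_(i+1) = 6(Δ_i − Δ_(i-1)) read
  1·M_0 + 4·M_1 + 1·M_2 = 6(Δ_1 - Δ_0) = -6
  1·M_1 + 6·M_2 + 2·M_3 = 6(Δ_2 - Δ_1) = -42
Natural end conditions: M_0 = M_3 = 0.
Solving the tridiagonal system: M_0 = 0, M_1 = 6/23, M_2 = -162/23, M_3 = 0.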